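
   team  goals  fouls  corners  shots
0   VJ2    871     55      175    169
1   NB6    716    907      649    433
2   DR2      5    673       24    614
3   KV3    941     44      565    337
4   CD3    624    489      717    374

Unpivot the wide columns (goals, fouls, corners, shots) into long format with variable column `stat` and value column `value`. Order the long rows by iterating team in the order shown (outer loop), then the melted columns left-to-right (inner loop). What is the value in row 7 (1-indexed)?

649

20 rows total (5 × 4). Row 7: index ⌊(7-1)/4⌋ = 1 into team → NB6; (7-1) mod 4 = 2 into the melted columns → corners.
So row 7 is (NB6, corners, 649); value = 649.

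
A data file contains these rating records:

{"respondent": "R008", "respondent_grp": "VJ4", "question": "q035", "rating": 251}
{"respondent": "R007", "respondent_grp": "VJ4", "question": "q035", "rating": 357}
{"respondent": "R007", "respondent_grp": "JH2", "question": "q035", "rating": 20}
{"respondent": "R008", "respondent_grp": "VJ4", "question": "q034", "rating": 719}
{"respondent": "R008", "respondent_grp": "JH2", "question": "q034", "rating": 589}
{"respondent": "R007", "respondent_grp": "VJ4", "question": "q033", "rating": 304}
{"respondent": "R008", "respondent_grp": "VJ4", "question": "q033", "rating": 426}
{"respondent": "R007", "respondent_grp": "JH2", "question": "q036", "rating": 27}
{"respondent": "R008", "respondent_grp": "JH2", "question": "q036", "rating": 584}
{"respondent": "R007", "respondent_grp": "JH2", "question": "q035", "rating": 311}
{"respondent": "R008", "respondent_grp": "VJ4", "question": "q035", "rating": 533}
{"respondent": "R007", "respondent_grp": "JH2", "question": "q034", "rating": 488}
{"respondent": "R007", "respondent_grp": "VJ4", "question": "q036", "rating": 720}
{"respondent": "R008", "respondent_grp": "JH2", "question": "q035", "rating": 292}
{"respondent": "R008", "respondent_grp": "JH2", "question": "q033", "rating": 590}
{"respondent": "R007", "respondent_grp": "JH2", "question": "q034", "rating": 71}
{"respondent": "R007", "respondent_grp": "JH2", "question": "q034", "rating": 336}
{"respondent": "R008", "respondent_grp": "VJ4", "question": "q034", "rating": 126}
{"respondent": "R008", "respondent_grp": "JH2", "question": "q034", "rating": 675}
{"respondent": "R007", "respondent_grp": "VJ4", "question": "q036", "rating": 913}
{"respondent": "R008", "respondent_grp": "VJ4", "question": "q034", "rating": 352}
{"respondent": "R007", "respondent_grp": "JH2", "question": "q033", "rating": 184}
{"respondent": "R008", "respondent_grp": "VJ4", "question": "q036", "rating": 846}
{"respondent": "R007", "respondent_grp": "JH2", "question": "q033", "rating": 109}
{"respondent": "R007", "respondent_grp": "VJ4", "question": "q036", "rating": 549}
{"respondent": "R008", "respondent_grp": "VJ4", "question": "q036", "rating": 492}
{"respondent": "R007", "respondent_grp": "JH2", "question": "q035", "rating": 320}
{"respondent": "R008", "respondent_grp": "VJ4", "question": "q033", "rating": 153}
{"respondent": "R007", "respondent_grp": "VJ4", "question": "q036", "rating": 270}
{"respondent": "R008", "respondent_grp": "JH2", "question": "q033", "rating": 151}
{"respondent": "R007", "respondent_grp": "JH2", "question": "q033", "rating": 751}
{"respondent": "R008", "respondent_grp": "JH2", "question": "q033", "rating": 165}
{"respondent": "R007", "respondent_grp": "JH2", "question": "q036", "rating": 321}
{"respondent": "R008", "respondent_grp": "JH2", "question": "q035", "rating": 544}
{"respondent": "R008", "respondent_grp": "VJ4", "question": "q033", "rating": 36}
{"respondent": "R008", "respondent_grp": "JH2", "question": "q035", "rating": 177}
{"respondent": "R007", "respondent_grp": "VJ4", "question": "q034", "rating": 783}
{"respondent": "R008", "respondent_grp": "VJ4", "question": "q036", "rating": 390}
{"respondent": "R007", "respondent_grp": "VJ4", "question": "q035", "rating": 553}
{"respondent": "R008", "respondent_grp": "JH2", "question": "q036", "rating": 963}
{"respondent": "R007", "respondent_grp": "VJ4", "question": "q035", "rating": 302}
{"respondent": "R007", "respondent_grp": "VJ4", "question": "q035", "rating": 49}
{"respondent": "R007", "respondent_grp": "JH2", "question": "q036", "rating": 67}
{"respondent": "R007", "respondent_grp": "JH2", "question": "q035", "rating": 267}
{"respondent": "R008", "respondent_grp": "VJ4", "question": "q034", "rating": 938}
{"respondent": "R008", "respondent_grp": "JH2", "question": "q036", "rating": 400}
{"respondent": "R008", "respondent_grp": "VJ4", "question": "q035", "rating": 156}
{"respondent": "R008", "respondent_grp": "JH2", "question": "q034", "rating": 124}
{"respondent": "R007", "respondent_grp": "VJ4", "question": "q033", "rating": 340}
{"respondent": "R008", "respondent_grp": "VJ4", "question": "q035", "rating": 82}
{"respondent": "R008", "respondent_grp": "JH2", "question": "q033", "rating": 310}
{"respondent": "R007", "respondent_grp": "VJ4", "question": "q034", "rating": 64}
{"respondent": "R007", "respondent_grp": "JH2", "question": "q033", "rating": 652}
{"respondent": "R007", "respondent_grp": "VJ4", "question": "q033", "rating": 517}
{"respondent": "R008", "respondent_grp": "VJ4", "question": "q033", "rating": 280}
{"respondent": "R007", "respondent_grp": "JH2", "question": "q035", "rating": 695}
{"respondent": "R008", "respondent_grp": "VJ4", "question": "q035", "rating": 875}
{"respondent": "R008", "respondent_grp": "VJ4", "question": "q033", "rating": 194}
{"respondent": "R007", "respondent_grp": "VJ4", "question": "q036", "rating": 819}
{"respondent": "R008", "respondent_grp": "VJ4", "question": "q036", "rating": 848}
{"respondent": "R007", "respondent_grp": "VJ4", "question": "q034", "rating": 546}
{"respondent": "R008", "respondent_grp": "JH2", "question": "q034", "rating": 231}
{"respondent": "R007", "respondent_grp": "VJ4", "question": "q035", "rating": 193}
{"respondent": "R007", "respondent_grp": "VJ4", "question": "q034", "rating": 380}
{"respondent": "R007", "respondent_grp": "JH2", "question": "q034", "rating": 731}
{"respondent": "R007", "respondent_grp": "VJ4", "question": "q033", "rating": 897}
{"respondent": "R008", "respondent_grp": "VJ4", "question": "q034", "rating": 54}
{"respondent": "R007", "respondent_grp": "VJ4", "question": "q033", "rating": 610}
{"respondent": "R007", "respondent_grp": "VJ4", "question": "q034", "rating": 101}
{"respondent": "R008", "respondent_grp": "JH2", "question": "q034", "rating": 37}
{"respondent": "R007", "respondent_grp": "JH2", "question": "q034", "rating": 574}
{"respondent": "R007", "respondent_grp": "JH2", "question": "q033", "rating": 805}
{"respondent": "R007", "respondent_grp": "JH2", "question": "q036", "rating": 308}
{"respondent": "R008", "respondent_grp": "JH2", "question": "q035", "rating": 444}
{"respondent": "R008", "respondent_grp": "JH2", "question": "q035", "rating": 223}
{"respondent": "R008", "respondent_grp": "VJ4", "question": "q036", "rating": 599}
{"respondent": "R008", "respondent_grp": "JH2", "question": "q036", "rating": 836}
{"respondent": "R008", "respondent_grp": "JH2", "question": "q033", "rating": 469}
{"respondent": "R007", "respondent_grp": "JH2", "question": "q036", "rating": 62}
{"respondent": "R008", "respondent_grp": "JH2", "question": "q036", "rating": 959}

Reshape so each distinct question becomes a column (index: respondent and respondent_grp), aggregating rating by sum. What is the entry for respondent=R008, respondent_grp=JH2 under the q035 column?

1680

Rows with respondent=R008, respondent_grp=JH2 and question=q035: rating values are 292, 544, 177, 444, 223.
292 + 544 + 177 + 444 + 223 = 1680.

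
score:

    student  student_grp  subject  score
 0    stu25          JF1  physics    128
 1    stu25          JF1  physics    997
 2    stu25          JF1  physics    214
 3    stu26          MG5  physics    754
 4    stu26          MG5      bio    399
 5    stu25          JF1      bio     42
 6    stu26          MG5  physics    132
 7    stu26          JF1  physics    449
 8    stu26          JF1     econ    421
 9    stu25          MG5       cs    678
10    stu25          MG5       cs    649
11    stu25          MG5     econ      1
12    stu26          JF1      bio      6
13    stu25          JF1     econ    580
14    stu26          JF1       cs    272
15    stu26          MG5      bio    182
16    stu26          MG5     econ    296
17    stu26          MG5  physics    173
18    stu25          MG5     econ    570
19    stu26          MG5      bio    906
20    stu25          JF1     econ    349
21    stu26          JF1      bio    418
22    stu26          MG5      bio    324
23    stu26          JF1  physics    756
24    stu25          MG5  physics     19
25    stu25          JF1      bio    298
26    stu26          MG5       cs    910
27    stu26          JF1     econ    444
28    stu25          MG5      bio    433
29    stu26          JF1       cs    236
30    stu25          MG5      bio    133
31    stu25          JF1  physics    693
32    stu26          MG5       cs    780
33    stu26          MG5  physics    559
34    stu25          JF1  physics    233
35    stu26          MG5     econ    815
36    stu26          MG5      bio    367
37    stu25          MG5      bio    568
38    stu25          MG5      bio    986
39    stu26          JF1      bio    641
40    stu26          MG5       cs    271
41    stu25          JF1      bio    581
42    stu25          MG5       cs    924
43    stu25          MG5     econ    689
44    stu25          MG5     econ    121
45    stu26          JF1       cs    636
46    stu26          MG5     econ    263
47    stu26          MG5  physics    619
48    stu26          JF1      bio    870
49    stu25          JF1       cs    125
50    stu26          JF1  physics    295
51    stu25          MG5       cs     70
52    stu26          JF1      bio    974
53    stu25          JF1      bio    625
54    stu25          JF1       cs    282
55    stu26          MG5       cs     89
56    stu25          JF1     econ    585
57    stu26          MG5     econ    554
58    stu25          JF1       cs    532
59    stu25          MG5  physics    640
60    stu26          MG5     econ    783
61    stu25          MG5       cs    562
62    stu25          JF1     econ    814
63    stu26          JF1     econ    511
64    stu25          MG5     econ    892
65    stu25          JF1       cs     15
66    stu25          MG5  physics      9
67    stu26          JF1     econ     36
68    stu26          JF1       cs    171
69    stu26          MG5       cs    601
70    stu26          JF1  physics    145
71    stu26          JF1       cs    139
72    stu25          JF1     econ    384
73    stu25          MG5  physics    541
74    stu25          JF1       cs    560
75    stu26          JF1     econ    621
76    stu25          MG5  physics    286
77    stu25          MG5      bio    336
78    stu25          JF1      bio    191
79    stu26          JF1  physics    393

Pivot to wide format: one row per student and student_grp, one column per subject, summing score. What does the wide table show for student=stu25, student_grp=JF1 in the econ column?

Rows with student=stu25, student_grp=JF1 and subject=econ: score values are 580, 349, 585, 814, 384.
580 + 349 + 585 + 814 + 384 = 2712.

2712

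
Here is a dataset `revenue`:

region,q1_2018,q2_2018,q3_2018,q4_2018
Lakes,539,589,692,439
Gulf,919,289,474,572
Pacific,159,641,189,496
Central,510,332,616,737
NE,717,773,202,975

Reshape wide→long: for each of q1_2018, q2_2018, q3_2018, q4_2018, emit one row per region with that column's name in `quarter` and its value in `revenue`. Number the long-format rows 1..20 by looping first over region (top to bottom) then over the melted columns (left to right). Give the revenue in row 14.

20 rows total (5 × 4). Row 14: index ⌊(14-1)/4⌋ = 3 into region → Central; (14-1) mod 4 = 1 into the melted columns → q2_2018.
So row 14 is (Central, q2_2018, 332); revenue = 332.

332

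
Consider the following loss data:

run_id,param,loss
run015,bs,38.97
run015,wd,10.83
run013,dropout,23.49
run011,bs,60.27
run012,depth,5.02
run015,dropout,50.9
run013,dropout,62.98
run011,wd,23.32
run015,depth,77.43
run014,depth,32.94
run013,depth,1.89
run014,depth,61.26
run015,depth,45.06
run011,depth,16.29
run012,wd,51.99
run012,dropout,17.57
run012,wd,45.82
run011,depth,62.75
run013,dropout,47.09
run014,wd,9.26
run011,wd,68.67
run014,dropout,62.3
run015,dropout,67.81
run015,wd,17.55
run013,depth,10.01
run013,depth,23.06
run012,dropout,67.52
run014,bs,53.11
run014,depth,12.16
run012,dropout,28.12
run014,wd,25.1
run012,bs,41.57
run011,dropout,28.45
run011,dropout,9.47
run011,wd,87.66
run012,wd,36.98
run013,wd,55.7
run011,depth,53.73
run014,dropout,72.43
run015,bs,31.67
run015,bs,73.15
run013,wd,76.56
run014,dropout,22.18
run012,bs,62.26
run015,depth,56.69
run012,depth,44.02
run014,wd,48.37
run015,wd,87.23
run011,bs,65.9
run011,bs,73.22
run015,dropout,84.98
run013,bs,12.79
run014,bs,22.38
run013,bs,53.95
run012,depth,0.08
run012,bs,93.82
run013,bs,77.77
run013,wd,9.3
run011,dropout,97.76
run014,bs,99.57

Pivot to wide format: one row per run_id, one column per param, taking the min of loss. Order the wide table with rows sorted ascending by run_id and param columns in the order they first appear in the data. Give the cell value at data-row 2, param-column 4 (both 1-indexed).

With rows sorted ascending by run_id, row 2 is run_id=run012. param columns in first-appearance order: bs, wd, dropout, depth; column 4 is depth.
Long rows with run_id=run012, param=depth: min(5.02, 44.02, 0.08) = 0.08.

0.08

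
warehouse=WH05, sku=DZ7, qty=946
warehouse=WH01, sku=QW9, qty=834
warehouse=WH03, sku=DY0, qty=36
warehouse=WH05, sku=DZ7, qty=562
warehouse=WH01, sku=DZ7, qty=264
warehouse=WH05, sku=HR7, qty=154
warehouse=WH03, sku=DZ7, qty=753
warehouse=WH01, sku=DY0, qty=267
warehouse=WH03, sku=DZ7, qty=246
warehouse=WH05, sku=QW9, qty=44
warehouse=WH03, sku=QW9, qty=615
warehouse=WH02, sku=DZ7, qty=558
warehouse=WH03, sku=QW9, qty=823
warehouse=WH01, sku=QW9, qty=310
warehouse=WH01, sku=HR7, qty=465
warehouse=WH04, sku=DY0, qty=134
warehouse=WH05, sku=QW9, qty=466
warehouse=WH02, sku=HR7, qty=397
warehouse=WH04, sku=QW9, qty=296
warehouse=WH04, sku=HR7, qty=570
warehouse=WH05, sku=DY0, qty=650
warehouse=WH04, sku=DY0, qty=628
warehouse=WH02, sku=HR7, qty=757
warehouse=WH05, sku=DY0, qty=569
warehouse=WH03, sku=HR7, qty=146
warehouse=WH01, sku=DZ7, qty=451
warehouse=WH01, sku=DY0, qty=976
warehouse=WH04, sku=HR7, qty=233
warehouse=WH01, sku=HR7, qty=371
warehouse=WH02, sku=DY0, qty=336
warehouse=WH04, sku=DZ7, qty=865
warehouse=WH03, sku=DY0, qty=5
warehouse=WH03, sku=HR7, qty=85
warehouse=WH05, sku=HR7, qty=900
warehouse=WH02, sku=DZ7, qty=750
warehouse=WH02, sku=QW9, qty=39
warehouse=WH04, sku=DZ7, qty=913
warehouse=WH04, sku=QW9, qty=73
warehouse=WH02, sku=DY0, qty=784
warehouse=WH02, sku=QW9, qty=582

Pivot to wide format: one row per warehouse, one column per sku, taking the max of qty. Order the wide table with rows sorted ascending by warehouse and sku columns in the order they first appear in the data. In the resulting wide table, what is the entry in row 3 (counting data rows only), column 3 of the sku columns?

36

With rows sorted ascending by warehouse, row 3 is warehouse=WH03. sku columns in first-appearance order: DZ7, QW9, DY0, HR7; column 3 is DY0.
Long rows with warehouse=WH03, sku=DY0: max(36, 5) = 36.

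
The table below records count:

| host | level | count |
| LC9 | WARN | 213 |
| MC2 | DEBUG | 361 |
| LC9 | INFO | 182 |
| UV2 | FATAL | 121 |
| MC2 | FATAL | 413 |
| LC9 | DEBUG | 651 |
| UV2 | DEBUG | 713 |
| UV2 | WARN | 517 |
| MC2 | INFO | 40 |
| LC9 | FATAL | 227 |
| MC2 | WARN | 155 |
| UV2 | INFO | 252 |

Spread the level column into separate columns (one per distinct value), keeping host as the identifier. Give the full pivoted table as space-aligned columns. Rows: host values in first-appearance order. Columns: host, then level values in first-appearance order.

host  WARN  DEBUG  INFO  FATAL
LC9   213   651    182   227  
MC2   155   361    40    413  
UV2   517   713    252   121  

Columns: host plus the 4 distinct level values (WARN, DEBUG, INFO, FATAL).
For example, row LC9 column WARN takes count=213 from the long row (LC9, WARN).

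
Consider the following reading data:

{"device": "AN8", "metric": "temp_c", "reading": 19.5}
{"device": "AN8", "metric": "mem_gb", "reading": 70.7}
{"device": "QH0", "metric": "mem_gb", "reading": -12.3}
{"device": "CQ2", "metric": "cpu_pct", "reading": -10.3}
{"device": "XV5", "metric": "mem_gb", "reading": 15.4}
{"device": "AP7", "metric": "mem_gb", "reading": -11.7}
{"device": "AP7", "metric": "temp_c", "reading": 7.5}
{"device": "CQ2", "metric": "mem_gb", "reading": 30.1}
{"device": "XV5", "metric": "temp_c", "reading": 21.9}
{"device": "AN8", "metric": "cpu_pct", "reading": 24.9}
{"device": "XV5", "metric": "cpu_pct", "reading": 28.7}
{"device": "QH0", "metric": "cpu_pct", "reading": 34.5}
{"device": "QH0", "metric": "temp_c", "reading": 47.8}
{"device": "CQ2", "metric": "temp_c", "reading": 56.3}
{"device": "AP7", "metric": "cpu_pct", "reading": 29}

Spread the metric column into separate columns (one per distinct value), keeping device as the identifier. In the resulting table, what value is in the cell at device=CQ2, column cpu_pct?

Wide layout: rows indexed by device, columns are the 3 distinct metric values (temp_c, mem_gb, cpu_pct).
Cell (device=CQ2, metric=cpu_pct) draws from the long row where device=CQ2 and metric=cpu_pct, which has reading=-10.3.

-10.3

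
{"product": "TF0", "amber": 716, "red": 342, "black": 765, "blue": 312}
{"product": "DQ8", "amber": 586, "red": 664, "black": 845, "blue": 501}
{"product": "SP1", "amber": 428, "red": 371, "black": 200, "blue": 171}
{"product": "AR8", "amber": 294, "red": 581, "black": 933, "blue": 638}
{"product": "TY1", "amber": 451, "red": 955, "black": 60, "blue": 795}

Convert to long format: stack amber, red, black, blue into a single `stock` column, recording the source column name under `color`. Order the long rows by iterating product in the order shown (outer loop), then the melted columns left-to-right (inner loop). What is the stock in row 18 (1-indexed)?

955

20 rows total (5 × 4). Row 18: index ⌊(18-1)/4⌋ = 4 into product → TY1; (18-1) mod 4 = 1 into the melted columns → red.
So row 18 is (TY1, red, 955); stock = 955.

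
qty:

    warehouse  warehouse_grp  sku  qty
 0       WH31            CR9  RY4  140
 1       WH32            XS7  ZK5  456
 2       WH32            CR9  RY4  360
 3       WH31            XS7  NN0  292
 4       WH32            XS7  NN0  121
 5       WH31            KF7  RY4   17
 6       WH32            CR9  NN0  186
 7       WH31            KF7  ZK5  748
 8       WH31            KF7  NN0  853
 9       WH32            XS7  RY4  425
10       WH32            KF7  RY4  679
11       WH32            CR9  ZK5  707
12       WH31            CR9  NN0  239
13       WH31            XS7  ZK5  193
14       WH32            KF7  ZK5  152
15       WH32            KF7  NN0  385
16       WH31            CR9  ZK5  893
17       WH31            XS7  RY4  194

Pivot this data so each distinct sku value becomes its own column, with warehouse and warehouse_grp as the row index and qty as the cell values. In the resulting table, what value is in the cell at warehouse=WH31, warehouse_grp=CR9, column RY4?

140

Wide layout: rows indexed by warehouse and warehouse_grp, columns are the 3 distinct sku values (RY4, ZK5, NN0).
Cell (warehouse=WH31, warehouse_grp=CR9, sku=RY4) draws from the long row where warehouse=WH31, warehouse_grp=CR9 and sku=RY4, which has qty=140.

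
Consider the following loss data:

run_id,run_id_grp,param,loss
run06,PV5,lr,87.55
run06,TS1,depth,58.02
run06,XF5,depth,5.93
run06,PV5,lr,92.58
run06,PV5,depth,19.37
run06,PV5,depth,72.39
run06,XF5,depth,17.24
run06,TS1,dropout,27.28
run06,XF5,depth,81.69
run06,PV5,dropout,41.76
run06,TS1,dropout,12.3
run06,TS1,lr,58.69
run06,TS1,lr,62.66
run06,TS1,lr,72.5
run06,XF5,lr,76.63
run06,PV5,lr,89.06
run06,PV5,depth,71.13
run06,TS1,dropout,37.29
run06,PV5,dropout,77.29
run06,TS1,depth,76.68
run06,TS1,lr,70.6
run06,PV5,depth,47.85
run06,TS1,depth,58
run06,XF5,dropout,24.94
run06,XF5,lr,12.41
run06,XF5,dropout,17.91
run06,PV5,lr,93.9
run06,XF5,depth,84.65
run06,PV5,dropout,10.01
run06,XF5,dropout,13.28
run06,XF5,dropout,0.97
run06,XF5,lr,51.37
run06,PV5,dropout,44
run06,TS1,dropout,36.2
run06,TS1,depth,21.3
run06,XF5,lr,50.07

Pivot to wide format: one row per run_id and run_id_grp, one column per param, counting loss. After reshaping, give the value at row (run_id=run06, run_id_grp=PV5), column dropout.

4

Rows with run_id=run06, run_id_grp=PV5 and param=dropout: loss values are 41.76, 77.29, 10.01, 44.
4 rows match — count = 4.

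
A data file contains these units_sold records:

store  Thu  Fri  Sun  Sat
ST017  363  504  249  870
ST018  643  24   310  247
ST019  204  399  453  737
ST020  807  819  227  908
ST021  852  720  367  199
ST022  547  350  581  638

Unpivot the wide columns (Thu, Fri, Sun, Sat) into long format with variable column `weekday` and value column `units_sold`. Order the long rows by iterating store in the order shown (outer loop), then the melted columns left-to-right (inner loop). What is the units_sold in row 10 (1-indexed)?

24 rows total (6 × 4). Row 10: index ⌊(10-1)/4⌋ = 2 into store → ST019; (10-1) mod 4 = 1 into the melted columns → Fri.
So row 10 is (ST019, Fri, 399); units_sold = 399.

399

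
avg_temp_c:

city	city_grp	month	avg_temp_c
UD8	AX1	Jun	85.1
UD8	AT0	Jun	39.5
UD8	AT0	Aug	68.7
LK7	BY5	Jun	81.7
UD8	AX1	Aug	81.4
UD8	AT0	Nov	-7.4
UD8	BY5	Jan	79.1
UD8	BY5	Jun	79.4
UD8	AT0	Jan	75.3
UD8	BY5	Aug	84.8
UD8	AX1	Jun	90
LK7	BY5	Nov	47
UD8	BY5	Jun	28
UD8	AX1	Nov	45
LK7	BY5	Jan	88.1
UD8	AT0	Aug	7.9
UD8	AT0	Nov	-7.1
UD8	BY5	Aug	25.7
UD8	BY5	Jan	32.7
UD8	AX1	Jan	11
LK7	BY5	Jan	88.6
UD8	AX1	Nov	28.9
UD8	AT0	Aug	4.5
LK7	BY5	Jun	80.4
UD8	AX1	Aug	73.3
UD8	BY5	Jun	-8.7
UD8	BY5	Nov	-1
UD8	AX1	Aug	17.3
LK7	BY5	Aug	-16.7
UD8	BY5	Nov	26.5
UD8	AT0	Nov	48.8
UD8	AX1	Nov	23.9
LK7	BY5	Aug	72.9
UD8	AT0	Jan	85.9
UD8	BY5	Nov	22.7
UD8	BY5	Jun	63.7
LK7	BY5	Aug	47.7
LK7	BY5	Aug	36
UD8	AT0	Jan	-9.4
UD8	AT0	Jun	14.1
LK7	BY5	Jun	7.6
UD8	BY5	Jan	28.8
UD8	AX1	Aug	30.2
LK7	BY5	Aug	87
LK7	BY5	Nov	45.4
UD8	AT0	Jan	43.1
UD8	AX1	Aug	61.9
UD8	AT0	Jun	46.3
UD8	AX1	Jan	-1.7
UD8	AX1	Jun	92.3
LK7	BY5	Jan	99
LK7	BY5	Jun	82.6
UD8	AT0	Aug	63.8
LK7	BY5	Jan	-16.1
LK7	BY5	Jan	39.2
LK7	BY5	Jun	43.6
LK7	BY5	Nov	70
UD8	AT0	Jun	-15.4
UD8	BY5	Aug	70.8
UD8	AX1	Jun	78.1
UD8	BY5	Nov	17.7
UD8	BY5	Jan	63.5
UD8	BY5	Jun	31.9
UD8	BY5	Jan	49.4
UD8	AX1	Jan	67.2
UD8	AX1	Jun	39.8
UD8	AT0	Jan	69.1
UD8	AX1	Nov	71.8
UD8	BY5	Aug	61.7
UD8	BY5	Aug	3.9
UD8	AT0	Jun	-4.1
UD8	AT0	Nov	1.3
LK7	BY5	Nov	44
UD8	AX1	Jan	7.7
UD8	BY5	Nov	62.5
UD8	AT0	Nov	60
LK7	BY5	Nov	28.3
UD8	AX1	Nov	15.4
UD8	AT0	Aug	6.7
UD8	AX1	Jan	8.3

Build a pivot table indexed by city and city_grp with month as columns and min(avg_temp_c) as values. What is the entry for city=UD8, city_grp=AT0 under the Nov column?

Rows with city=UD8, city_grp=AT0 and month=Nov: avg_temp_c values are -7.4, -7.1, 48.8, 1.3, 60.
min(-7.4, -7.1, 48.8, 1.3, 60) = -7.4.

-7.4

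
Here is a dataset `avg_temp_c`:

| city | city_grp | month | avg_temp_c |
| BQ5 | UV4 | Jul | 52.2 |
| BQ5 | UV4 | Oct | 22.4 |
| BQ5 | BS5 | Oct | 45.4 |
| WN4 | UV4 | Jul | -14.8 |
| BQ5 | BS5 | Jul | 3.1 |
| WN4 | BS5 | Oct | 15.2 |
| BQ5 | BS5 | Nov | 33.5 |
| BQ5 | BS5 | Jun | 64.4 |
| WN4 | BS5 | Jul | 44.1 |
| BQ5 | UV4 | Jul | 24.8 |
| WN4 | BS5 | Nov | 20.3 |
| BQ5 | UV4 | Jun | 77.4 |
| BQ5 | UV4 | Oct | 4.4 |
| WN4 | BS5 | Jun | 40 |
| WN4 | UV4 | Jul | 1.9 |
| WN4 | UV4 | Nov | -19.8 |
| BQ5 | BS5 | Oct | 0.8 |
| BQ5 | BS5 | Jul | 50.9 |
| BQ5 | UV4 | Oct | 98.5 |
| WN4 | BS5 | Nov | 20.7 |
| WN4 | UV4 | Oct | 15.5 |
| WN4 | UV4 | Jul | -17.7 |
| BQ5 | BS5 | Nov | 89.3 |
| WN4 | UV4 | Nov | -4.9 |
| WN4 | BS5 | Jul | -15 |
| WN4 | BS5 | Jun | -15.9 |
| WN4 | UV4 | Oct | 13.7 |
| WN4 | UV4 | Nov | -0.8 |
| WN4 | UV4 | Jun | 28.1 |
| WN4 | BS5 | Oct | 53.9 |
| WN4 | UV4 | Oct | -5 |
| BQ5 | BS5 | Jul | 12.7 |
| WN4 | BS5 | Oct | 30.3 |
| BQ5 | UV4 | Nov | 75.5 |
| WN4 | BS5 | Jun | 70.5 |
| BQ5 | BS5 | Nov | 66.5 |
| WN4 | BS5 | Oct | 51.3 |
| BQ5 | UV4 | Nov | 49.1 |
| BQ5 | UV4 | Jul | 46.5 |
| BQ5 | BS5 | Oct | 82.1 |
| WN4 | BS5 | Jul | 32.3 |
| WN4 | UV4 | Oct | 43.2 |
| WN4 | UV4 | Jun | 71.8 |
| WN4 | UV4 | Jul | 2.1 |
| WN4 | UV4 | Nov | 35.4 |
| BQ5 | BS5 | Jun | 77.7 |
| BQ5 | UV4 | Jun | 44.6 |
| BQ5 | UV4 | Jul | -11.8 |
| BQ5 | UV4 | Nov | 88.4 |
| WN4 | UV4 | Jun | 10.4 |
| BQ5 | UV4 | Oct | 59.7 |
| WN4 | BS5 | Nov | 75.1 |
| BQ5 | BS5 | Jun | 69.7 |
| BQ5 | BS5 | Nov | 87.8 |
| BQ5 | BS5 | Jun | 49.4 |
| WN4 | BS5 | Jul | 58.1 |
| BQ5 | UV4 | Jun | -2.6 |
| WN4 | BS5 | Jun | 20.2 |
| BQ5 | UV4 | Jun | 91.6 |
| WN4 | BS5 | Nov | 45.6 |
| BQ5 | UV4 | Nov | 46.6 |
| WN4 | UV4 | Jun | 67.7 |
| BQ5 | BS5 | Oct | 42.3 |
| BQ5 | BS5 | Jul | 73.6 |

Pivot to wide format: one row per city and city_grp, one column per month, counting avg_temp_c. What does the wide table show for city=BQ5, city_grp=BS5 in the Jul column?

4

Rows with city=BQ5, city_grp=BS5 and month=Jul: avg_temp_c values are 3.1, 50.9, 12.7, 73.6.
4 rows match — count = 4.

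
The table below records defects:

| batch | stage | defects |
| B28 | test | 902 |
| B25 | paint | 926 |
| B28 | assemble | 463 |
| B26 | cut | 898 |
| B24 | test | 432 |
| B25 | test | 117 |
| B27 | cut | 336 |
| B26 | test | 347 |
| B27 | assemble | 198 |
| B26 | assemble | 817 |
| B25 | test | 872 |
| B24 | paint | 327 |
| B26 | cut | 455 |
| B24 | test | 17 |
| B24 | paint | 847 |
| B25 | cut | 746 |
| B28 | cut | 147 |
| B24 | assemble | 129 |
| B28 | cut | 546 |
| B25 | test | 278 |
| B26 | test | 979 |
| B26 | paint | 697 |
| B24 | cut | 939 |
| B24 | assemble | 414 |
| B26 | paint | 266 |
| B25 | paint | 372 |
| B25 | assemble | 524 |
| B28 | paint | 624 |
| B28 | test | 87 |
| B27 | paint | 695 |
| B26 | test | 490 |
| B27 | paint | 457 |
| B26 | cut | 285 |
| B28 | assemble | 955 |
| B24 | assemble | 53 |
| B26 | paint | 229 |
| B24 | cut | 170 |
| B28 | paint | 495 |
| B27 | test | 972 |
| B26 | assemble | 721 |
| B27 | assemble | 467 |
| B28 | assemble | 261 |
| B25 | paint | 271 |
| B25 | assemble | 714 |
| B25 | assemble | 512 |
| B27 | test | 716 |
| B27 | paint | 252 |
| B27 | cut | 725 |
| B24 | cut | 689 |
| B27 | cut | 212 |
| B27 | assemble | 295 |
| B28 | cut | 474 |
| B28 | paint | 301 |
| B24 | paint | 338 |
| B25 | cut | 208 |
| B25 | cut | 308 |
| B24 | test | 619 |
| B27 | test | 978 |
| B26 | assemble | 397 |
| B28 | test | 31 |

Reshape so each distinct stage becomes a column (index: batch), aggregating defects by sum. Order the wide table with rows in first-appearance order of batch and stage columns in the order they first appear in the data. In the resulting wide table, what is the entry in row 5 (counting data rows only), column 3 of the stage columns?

960

With rows in first-appearance order of batch, row 5 is batch=B27. stage columns in first-appearance order: test, paint, assemble, cut; column 3 is assemble.
Long rows with batch=B27, stage=assemble: 198 + 467 + 295 = 960.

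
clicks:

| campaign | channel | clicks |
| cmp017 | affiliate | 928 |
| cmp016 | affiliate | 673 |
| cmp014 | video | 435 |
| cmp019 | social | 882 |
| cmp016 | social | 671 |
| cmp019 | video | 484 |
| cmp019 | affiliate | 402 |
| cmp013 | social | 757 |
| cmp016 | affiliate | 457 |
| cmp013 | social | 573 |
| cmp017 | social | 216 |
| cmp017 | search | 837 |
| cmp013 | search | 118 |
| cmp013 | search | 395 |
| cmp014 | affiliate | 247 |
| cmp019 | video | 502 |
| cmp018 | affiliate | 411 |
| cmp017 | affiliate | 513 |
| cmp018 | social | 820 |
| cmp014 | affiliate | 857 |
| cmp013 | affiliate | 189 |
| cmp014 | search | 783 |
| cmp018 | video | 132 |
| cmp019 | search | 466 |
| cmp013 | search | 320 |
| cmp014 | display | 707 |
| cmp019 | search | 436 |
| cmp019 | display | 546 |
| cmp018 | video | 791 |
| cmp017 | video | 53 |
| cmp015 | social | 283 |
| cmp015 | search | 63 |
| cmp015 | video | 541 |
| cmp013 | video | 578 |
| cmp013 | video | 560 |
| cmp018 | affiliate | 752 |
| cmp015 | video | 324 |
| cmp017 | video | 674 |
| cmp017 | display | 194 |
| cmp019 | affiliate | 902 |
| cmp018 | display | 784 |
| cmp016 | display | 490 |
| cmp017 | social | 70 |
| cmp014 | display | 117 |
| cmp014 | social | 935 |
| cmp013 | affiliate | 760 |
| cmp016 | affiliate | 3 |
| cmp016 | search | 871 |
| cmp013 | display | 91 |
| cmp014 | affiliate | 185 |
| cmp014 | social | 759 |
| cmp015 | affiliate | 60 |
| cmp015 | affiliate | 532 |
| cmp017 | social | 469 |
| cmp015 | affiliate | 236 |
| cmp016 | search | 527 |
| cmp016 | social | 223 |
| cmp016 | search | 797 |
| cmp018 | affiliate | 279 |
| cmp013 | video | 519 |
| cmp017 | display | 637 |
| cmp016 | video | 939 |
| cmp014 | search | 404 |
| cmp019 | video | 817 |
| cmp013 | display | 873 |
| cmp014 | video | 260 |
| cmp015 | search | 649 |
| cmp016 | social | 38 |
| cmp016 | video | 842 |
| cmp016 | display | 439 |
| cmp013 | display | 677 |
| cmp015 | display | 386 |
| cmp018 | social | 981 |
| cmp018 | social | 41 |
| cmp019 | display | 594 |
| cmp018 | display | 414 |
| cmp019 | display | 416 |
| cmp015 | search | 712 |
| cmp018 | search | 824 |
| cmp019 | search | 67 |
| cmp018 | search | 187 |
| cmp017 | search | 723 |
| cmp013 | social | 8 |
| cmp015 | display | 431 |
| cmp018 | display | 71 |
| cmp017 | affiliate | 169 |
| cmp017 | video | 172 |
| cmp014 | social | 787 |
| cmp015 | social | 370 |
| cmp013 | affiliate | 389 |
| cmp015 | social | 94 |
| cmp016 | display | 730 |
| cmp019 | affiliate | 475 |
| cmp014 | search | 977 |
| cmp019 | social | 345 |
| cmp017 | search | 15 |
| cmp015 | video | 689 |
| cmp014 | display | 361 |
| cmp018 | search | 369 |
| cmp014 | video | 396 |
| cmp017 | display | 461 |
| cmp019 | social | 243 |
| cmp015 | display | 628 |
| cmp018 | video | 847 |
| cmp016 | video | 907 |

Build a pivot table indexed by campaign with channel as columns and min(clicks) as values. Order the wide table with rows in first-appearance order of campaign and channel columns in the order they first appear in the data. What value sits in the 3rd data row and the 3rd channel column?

With rows in first-appearance order of campaign, row 3 is campaign=cmp014. channel columns in first-appearance order: affiliate, video, social, search, display; column 3 is social.
Long rows with campaign=cmp014, channel=social: min(935, 759, 787) = 759.

759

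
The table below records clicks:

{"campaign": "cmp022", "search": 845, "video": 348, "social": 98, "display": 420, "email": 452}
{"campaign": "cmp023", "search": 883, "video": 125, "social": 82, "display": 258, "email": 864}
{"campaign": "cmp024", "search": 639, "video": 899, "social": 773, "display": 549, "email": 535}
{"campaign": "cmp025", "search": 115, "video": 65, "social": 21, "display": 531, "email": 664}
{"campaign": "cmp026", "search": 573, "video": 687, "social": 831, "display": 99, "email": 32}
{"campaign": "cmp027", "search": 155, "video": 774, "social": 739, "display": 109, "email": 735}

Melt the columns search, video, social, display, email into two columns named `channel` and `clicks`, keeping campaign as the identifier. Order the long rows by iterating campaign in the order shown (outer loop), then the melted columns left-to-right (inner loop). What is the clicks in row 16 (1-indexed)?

115

30 rows total (6 × 5). Row 16: index ⌊(16-1)/5⌋ = 3 into campaign → cmp025; (16-1) mod 5 = 0 into the melted columns → search.
So row 16 is (cmp025, search, 115); clicks = 115.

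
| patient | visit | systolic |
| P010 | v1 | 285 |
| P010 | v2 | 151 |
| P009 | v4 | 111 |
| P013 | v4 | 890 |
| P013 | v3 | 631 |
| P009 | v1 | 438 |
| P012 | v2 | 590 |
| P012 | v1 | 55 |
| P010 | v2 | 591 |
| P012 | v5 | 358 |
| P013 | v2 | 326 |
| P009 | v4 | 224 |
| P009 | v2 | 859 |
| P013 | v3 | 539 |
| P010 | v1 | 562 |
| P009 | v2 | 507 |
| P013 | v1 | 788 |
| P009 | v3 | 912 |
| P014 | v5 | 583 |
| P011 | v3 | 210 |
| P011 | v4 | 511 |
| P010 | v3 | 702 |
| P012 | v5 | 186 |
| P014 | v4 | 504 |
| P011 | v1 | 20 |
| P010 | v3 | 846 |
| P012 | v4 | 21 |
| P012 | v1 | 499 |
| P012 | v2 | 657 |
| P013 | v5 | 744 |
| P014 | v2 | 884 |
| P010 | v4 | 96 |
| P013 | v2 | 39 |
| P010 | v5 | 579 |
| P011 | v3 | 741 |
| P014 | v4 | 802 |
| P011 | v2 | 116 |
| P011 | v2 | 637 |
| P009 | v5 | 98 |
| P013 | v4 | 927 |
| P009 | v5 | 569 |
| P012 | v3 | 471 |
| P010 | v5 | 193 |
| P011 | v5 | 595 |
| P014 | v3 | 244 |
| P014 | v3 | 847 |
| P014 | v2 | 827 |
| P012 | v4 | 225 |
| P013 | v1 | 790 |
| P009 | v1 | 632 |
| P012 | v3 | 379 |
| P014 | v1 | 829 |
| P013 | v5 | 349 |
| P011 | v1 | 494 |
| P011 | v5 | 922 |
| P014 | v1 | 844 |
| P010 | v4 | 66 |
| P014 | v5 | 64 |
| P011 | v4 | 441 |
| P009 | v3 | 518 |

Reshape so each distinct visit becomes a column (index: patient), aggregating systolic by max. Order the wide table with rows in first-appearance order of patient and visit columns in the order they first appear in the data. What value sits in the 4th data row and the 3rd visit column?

225

With rows in first-appearance order of patient, row 4 is patient=P012. visit columns in first-appearance order: v1, v2, v4, v3, v5; column 3 is v4.
Long rows with patient=P012, visit=v4: max(21, 225) = 225.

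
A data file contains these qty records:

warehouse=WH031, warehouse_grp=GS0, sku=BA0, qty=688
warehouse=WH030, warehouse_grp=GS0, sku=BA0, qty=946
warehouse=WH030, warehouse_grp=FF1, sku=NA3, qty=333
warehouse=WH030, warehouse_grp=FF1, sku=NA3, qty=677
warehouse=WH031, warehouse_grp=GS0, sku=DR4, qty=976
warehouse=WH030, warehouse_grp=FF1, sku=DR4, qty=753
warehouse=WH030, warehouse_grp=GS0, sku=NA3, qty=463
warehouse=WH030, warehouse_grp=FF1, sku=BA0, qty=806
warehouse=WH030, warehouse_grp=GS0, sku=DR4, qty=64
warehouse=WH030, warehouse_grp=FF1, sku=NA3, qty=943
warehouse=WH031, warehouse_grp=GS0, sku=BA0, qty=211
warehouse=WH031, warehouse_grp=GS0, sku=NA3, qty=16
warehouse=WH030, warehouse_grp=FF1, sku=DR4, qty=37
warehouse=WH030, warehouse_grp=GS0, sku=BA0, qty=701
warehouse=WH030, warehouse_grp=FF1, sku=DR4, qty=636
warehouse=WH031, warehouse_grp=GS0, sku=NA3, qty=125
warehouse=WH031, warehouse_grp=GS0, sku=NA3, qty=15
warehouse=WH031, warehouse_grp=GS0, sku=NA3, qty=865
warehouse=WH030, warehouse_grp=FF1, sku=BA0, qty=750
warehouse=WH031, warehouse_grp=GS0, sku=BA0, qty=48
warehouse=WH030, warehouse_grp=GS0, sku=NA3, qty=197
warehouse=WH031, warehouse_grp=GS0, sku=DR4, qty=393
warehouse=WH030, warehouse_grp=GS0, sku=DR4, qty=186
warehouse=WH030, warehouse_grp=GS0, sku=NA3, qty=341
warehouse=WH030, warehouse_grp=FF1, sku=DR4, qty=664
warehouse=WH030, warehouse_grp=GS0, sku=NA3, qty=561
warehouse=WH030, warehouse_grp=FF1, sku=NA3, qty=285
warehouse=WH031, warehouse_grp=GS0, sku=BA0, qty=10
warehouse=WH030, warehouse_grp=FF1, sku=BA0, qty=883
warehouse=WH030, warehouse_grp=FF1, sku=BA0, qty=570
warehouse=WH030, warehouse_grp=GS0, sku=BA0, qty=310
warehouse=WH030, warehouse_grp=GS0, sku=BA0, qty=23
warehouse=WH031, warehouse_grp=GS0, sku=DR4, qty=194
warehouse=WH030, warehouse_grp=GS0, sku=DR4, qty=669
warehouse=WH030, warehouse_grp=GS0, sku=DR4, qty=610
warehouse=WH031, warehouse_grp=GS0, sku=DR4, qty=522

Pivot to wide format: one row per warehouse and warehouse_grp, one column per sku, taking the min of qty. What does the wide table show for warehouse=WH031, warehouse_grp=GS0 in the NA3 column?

Rows with warehouse=WH031, warehouse_grp=GS0 and sku=NA3: qty values are 16, 125, 15, 865.
min(16, 125, 15, 865) = 15.

15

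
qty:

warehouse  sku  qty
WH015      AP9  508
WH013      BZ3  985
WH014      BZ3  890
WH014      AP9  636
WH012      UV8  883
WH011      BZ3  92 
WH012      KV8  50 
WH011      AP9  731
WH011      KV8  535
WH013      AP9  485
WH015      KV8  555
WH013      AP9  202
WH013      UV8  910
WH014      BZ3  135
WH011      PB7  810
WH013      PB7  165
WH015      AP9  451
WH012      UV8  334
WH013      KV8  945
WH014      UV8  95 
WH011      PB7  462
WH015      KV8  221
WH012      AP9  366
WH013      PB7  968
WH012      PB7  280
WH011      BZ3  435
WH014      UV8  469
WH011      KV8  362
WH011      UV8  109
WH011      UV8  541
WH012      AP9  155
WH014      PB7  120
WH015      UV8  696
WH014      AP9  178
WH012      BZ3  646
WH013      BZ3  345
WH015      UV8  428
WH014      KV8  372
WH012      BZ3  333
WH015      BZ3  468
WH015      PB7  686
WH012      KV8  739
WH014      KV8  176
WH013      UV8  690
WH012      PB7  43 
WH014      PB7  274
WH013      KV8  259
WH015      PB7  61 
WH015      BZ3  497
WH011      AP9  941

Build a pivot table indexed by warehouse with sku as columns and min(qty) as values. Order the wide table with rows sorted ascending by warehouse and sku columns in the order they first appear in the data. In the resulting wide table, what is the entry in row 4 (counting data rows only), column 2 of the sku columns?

135

With rows sorted ascending by warehouse, row 4 is warehouse=WH014. sku columns in first-appearance order: AP9, BZ3, UV8, KV8, PB7; column 2 is BZ3.
Long rows with warehouse=WH014, sku=BZ3: min(890, 135) = 135.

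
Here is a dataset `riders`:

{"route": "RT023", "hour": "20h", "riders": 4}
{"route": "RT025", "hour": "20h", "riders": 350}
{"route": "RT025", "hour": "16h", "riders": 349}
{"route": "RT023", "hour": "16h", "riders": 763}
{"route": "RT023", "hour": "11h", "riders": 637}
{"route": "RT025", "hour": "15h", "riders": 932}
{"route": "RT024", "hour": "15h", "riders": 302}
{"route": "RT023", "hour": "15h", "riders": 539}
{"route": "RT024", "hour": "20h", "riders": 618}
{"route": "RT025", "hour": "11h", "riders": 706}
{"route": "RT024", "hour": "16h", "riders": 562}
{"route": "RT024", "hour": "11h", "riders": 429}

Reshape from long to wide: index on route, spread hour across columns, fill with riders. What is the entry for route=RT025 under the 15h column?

Wide layout: rows indexed by route, columns are the 4 distinct hour values (20h, 16h, 11h, 15h).
Cell (route=RT025, hour=15h) draws from the long row where route=RT025 and hour=15h, which has riders=932.

932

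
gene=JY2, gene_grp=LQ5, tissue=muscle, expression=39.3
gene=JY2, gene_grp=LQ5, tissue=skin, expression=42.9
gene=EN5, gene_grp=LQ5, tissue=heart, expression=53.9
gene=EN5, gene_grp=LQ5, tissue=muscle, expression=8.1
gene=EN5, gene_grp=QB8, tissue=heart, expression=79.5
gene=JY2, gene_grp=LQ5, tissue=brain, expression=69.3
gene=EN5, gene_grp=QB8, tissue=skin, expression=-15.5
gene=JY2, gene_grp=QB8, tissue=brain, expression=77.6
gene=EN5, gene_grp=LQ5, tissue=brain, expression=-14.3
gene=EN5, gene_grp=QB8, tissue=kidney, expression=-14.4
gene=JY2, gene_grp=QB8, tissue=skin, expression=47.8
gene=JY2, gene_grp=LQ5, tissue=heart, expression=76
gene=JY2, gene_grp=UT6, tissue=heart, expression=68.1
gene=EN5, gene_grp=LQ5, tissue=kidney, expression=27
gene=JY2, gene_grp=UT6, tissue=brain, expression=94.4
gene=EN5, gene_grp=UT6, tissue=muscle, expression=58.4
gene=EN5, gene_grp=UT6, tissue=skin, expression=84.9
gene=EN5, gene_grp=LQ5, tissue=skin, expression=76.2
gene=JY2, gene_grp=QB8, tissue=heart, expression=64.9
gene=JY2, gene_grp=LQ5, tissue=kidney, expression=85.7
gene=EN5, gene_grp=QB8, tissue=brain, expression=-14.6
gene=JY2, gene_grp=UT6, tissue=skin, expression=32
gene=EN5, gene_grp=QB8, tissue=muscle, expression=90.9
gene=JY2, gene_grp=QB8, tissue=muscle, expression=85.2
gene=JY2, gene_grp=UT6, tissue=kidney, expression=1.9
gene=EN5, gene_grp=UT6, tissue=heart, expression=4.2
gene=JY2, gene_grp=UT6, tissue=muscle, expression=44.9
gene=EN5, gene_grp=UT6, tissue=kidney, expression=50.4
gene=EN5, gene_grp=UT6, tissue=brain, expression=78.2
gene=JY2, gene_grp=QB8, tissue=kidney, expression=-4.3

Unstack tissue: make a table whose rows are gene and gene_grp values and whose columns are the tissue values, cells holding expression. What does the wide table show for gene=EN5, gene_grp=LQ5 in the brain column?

Wide layout: rows indexed by gene and gene_grp, columns are the 5 distinct tissue values (muscle, skin, heart, brain, kidney).
Cell (gene=EN5, gene_grp=LQ5, tissue=brain) draws from the long row where gene=EN5, gene_grp=LQ5 and tissue=brain, which has expression=-14.3.

-14.3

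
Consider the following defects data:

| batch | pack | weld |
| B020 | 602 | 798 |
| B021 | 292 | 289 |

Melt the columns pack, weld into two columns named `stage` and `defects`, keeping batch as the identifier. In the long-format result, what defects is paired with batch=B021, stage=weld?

Unpivoting turns each (batch, wide-column) pair into one long row.
The wide cell at row B021, column weld holds 289, so the long row (B021, weld) has defects=289.

289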